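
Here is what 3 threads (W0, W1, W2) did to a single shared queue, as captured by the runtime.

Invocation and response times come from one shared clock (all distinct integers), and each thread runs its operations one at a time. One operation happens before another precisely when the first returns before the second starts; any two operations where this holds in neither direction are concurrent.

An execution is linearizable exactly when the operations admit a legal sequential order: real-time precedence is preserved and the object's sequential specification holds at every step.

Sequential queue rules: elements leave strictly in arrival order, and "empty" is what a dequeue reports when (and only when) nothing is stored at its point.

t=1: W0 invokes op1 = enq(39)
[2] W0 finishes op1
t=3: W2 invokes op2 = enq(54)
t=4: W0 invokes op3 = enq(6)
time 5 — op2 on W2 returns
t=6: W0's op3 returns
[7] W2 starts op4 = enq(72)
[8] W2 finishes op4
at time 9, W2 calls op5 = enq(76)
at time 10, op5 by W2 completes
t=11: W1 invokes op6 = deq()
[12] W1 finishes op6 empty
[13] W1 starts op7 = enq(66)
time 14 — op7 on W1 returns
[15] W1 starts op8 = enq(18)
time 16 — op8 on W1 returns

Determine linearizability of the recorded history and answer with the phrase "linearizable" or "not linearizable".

not linearizable

the violation lands at event 12, op6's response at time 12: events 1..11 linearize, events 1..12 do not
2 orders of the 6 completed queue ops respect real time; none is legal
take op1, op2, op3, op4, op5, op6: step 6 already fails, because op6 deq() → empty cannot occur there
take op1, op3, op2, op4, op5, op6: step 6 already fails, because op6 deq() → empty cannot occur there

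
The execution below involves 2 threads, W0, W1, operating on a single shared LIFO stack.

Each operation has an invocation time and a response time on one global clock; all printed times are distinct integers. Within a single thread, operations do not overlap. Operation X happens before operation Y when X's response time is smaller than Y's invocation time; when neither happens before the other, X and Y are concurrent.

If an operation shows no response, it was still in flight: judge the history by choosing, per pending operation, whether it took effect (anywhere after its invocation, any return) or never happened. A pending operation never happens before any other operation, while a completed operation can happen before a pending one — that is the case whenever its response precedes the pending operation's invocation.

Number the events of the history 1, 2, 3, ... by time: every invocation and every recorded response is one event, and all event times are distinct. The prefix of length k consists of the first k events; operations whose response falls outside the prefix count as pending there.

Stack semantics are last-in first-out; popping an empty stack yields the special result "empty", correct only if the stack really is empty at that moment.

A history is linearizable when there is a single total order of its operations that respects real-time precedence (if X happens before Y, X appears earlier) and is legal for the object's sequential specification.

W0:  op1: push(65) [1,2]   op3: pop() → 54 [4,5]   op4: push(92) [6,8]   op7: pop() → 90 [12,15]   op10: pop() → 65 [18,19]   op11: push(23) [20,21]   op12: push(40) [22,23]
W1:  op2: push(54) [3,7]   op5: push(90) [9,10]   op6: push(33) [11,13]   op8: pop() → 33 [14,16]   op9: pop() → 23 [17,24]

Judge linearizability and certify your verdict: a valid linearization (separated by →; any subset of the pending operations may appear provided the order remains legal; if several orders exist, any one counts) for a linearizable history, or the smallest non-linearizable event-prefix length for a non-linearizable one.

not linearizable — minimal violating prefix: 24 events

the violation lands at event 24, op9's response at time 24: events 1..23 linearize, events 1..24 do not
36 orders of the 12 completed LIFO stack ops respect real time; none is legal
for example op1, op2, op3, op4, op5, op6, op7, op8, op9, op10, op11, op12 fails at step 7: op7 pop() → 90 is not legal there
for example op1, op2, op3, op4, op5, op6, op7, op8, op10, op9, op11, op12 fails at step 7: op7 pop() → 90 is not legal there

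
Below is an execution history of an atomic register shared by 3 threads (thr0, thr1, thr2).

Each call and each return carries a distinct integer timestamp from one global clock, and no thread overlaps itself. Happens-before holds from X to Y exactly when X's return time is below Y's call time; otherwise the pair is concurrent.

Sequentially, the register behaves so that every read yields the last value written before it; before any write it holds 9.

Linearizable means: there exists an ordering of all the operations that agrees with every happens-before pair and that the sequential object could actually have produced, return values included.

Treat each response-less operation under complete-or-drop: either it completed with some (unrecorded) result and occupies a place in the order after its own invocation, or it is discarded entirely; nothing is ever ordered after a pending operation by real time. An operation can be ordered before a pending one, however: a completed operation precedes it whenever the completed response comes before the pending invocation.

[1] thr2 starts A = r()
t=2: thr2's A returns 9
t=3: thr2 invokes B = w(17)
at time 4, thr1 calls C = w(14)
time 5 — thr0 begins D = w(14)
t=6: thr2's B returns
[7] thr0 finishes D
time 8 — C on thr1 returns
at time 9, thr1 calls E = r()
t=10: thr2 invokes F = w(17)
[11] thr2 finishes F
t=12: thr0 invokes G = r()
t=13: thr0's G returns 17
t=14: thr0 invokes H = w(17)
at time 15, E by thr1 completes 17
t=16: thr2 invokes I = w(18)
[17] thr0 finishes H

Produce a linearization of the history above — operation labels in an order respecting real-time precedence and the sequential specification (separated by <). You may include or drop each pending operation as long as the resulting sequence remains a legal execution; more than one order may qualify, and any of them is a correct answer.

1. A r() → 9, leaving value 9
2. B w(17), leaving value 17
3. C w(14), leaving value 14
4. D w(14), leaving value 14
5. F w(17), leaving value 17
6. E r() → 17, leaving value 17
7. G r() → 17, leaving value 17
8. H w(17), leaving value 17

A < B < C < D < F < E < G < H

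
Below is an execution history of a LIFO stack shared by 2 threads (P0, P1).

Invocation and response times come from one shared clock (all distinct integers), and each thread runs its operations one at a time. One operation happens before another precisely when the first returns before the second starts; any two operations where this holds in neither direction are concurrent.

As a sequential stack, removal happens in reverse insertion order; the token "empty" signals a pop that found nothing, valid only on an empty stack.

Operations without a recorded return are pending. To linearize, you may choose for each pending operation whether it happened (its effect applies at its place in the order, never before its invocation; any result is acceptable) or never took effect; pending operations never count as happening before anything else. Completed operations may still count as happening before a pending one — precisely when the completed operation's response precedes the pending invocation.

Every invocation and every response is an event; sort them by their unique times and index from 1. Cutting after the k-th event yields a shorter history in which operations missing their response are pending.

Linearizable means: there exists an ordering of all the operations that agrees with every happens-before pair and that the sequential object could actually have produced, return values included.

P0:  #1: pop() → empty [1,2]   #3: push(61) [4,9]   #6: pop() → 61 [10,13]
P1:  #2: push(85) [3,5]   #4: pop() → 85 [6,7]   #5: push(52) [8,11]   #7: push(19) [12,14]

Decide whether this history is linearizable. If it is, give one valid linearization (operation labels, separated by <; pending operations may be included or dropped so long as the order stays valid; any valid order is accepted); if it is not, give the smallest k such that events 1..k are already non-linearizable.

linearizable — witness: #1 < #2 < #4 < #3 < #6 < #5 < #7

1. #1 pop() → empty, leaving stack <>
2. #2 push(85), leaving stack <85>
3. #4 pop() → 85, leaving stack <>
4. #3 push(61), leaving stack <61>
5. #6 pop() → 61, leaving stack <>
6. #5 push(52), leaving stack <52>
7. #7 push(19), leaving stack <52,19>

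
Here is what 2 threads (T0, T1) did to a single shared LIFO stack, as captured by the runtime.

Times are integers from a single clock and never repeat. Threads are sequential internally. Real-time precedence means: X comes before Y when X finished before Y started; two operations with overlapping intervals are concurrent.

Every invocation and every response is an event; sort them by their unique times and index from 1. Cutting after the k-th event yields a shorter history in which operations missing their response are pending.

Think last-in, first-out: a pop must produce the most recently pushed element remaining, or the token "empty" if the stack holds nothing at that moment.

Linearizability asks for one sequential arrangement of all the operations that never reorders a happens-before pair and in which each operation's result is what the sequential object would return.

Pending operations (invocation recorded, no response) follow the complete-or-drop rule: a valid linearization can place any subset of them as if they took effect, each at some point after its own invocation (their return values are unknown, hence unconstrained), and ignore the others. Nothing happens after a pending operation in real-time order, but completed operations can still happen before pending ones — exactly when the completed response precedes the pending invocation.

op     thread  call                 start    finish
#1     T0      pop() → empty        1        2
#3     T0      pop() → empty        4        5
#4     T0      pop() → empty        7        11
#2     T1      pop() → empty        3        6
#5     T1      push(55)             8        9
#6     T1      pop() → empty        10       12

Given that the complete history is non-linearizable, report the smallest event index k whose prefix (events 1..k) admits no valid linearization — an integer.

12

events 1..11 are linearizable, e.g. via #1, #2, #3, #4, #5:
1. #1 pop() → empty, leaving stack <>
2. #2 pop() → empty, leaving stack <>
3. #3 pop() → empty, leaving stack <>
4. #4 pop() → empty, leaving stack <>
5. #5 push(55), leaving stack <55>
once event 12 joins (#6's response, time 12), exhaustive search finds no witness
take #1, #2, #3, #4, #5, #6: step 6 already fails, because #6 pop() → empty cannot occur there
take #1, #2, #3, #5, #4, #6: step 5 already fails, because #4 pop() → empty cannot occur there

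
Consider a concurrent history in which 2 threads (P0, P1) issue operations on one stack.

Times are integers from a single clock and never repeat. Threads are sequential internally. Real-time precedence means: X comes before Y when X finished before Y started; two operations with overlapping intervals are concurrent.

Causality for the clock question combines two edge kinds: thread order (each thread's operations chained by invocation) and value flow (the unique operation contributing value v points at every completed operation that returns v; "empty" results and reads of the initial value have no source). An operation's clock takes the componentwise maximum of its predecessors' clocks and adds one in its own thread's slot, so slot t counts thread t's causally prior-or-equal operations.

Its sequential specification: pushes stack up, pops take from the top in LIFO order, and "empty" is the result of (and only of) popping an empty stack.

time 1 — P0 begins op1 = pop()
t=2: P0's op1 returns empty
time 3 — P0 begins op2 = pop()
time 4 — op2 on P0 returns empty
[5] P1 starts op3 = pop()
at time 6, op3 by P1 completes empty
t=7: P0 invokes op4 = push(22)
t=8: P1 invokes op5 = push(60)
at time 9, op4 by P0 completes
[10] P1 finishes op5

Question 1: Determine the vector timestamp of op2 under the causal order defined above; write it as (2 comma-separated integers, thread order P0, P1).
(2, 0)

op3, invoked 5, has no incoming edges; only P1's bump applies → (0, 1)
op1, invoked 1, has no incoming edges; only P0's bump applies → (1, 0)
VC(op5, invoked at 8): max of VC(op3)=(0, 1), then +1 on thread P1 → (0, 2)
VC(op2, invoked at 3): max of VC(op1)=(1, 0), then +1 on thread P0 → (2, 0)
VC(op4, invoked at 7): max of VC(op2)=(2, 0), then +1 on thread P0 → (3, 0)
target: VC(op2) = (2, 0)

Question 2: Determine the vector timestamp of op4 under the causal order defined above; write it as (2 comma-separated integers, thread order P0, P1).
(3, 0)

root op op3, invoked 5: fresh clock plus P1's own tick → (0, 1)
root op op1, invoked 1: fresh clock plus P0's own tick → (1, 0)
merge at op5 (invoked 8): VC(op3)=(0, 1), own-thread bump on P1 → (0, 2)
merge at op2 (invoked 3): VC(op1)=(1, 0), own-thread bump on P0 → (2, 0)
merge at op4 (invoked 7): VC(op2)=(2, 0), own-thread bump on P0 → (3, 0)
target: VC(op4) = (3, 0)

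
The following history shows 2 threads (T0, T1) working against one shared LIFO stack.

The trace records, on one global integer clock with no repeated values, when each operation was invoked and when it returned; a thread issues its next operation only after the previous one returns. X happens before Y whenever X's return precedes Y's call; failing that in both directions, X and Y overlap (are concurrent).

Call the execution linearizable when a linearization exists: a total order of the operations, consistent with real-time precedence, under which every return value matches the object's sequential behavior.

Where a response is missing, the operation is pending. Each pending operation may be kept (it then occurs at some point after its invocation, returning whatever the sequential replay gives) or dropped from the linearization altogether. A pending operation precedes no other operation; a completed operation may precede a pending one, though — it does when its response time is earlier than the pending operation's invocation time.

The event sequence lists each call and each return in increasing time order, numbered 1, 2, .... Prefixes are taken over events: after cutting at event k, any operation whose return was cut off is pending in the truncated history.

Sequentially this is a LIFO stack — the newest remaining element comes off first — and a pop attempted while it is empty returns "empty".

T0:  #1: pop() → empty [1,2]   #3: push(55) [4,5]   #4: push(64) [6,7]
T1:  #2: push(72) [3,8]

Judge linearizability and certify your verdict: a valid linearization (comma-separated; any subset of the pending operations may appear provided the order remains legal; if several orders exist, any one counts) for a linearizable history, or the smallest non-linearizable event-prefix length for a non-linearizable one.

linearizable — witness: #1, #2, #3, #4

step 1: #1 pop() → empty — stack <>
step 2: #2 push(72) — stack <72>
step 3: #3 push(55) — stack <72,55>
step 4: #4 push(64) — stack <72,55,64>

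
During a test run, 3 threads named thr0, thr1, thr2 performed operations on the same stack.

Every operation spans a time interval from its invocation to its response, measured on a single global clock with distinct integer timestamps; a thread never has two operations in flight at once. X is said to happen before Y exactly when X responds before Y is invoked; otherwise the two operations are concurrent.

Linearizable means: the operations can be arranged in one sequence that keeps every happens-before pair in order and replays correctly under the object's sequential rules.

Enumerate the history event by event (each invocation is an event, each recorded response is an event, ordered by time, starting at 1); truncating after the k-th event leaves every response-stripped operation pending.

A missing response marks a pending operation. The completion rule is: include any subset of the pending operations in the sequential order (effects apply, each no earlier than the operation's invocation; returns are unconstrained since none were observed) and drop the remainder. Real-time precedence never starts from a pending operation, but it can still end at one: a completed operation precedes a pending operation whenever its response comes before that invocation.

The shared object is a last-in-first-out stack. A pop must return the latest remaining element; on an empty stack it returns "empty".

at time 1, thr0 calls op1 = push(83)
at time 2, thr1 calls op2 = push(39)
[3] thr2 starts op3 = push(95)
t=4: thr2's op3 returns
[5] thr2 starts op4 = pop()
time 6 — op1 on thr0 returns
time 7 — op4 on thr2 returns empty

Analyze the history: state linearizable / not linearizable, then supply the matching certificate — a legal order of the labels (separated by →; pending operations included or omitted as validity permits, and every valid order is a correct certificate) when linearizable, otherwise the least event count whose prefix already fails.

events 1..6 are fine; event 7 — the response of op4 at time 7 — makes the prefix non-linearizable
all 3 real-time-respecting orders fail — 3 completed stack operations, no legal replay
every completion of the 1 pending operation (op2) was checked; none linearizes
for example op1, op3, op4 (pending dropped) fails at step 3: op4 pop() → empty is not legal there
for example op3, op1, op4 (pending dropped) fails at step 3: op4 pop() → empty is not legal there

not linearizable — minimal violating prefix: 7 events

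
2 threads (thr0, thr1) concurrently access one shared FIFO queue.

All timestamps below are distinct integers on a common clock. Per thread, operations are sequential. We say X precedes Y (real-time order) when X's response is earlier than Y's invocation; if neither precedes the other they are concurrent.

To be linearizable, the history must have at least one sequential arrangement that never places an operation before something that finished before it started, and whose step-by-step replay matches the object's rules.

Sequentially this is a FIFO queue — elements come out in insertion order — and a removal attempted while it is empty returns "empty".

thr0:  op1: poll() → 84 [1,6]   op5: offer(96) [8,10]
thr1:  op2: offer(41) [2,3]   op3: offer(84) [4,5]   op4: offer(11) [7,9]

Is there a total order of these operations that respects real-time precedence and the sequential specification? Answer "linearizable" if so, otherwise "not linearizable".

cut after 5 events: linearizable; cut after 6 events (op1 responds, time 6): not linearizable
real-time-consistent orders of the 3 completed operations: 3 — all fail the FIFO queue replay
take op1, op2, op3: step 1 already fails, because op1 poll() → 84 cannot occur there
take op2, op1, op3: step 2 already fails, because op1 poll() → 84 cannot occur there

not linearizable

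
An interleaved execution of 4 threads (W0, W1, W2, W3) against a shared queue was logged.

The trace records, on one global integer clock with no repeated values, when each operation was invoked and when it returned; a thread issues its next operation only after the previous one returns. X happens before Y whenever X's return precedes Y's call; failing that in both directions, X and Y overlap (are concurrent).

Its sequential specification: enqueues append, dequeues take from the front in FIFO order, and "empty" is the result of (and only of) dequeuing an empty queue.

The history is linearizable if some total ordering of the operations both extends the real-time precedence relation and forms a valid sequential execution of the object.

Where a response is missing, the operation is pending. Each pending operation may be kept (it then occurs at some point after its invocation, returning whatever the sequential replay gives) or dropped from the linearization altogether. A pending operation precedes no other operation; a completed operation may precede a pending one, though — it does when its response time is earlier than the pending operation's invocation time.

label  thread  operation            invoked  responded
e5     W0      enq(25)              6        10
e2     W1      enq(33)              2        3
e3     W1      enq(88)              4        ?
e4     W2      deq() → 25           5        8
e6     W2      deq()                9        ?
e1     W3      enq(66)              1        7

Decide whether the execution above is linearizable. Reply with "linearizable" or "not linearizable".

cut after 7 events: linearizable; cut after 8 events (e4 responds, time 8): not linearizable
every one of the 3 real-time-consistent orders over 3 completed queue ops fails the sequential spec
every completion of the 2 pending operations (e3, e5) was checked; none linearizes
take e1, e2, e4 (pending dropped): step 3 already fails, because e4 deq() → 25 cannot occur there
take e2, e1, e4 (pending dropped): step 3 already fails, because e4 deq() → 25 cannot occur there

not linearizable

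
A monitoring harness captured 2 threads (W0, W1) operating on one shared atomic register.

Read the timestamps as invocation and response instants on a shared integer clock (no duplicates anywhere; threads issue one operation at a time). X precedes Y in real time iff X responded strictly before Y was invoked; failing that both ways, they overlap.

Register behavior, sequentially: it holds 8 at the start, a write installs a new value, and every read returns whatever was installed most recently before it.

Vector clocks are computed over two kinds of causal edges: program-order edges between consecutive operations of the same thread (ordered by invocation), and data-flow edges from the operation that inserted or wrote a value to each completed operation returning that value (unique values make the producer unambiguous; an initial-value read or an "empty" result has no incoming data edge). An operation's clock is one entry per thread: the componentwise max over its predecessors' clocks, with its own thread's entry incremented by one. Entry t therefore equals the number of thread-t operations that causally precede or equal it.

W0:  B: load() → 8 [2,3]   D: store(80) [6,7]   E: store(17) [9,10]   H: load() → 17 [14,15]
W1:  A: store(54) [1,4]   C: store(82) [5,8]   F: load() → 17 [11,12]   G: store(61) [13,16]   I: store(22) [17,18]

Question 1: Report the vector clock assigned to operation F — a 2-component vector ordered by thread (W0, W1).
A (invocation 1): nothing precedes it; W1's component alone gives (0, 1)
B (invocation 2): nothing precedes it; W0's component alone gives (1, 0)
C, invoked 5, takes VC(A)=(0, 1) under max, adds 1 for W1 → (0, 2)
D, invoked 6, takes VC(B)=(1, 0) under max, adds 1 for W0 → (2, 0)
E, invoked 9, takes VC(D)=(2, 0) under max, adds 1 for W0 → (3, 0)
H, invoked 14, takes VC(E)=(3, 0) under max, adds 1 for W0 → (4, 0)
F, invoked 11, takes VC(C)=(0, 2), VC(E)=(3, 0) under max, adds 1 for W1 → (3, 3)
G, invoked 13, takes VC(F)=(3, 3) under max, adds 1 for W1 → (3, 4)
I, invoked 17, takes VC(G)=(3, 4) under max, adds 1 for W1 → (3, 5)
target: VC(F) = (3, 3)

(3, 3)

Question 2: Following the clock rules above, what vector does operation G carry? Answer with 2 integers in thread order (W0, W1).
invoked at 1, A has no predecessors; its own W1 bump gives (0, 1)
invoked at 2, B has no predecessors; its own W0 bump gives (1, 0)
from VC(A)=(0, 1), C (invoked 5) maxes components and bumps W1 → (0, 2)
from VC(B)=(1, 0), D (invoked 6) maxes components and bumps W0 → (2, 0)
from VC(D)=(2, 0), E (invoked 9) maxes components and bumps W0 → (3, 0)
from VC(E)=(3, 0), H (invoked 14) maxes components and bumps W0 → (4, 0)
from VC(C)=(0, 2), VC(E)=(3, 0), F (invoked 11) maxes components and bumps W1 → (3, 3)
from VC(F)=(3, 3), G (invoked 13) maxes components and bumps W1 → (3, 4)
from VC(G)=(3, 4), I (invoked 17) maxes components and bumps W1 → (3, 5)
target: VC(G) = (3, 4)

(3, 4)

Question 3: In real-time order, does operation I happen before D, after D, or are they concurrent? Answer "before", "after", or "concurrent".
I spans [17,18], D spans [6,7]
resp(D)=7 < inv(I)=17

after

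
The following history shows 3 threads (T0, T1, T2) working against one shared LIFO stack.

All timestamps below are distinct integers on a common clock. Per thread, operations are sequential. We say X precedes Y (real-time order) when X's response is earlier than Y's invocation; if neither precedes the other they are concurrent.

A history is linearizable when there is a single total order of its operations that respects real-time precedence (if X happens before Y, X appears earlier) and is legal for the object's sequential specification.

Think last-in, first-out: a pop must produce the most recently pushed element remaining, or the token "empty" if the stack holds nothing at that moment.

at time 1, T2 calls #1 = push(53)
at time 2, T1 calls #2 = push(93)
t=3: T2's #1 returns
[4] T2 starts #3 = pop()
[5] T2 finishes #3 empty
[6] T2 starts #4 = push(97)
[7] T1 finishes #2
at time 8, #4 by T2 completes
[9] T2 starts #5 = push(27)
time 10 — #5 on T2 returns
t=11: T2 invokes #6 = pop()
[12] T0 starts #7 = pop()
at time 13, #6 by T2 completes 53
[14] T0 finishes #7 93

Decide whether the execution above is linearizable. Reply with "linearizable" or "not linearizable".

not linearizable

cut after 4 events: linearizable; cut after 5 events (#3 responds, time 5): not linearizable
one real-time candidate order over the 2 completed operations — the LIFO stack replay rejects it
including or dropping the 1 pending operation (#2) in any combination fails
one such order, #1, #3 (pending dropped), breaks at step 2 where #3 pop() → empty is illegal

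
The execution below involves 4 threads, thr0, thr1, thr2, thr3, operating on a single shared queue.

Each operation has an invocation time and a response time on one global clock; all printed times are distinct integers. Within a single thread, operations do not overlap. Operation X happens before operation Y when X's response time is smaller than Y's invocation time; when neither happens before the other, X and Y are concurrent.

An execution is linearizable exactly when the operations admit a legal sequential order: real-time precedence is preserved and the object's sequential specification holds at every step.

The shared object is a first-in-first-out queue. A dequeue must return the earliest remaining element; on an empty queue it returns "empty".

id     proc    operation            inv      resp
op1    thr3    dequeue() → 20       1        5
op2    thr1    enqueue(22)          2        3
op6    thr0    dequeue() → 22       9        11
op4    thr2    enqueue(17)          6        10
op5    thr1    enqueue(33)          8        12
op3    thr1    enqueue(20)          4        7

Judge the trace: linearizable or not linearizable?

not linearizable

the violation lands at event 5, op1's response at time 5: events 1..4 linearize, events 1..5 do not
real-time-consistent orders of the 2 completed operations: 2 — all fail the queue replay
including or dropping the 1 pending operation (op3) in any combination fails
e.g. op1, op2 (pending dropped): illegal at step 1, since op1 dequeue() → 20 cannot apply there
e.g. op2, op1 (pending dropped): illegal at step 2, since op1 dequeue() → 20 cannot apply there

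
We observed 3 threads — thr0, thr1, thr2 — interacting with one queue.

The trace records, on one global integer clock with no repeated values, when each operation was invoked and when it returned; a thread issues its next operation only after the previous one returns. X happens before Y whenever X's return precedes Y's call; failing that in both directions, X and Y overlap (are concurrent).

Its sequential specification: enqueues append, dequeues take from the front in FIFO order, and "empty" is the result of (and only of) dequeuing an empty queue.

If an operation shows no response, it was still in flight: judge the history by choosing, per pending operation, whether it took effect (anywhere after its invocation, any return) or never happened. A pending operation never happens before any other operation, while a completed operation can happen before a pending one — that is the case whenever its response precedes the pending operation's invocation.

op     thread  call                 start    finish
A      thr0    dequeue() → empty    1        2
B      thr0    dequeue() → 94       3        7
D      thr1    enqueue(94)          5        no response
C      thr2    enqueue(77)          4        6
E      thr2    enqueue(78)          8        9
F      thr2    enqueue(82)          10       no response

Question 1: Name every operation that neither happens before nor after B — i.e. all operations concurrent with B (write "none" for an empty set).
Answer: C, D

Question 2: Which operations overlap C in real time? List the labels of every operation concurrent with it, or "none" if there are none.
Answer: B, D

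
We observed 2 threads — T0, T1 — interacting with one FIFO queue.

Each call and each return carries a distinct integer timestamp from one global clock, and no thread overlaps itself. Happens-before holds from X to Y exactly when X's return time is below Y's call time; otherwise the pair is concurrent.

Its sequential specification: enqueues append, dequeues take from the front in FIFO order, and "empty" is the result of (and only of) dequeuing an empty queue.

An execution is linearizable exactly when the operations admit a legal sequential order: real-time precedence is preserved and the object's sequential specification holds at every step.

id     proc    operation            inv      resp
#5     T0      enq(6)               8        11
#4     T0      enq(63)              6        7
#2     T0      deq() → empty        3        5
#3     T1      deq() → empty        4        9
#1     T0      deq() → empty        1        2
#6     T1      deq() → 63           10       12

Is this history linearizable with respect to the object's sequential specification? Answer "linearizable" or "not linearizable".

one valid linearization: #1, #2, #3, #4, #5, #6
after step 1 (#1 deq() → empty): queue <>
after step 2 (#2 deq() → empty): queue <>
after step 3 (#3 deq() → empty): queue <>
after step 4 (#4 enq(63)): queue <63>
after step 5 (#5 enq(6)): queue <63,6>
after step 6 (#6 deq() → 63): queue <6>

linearizable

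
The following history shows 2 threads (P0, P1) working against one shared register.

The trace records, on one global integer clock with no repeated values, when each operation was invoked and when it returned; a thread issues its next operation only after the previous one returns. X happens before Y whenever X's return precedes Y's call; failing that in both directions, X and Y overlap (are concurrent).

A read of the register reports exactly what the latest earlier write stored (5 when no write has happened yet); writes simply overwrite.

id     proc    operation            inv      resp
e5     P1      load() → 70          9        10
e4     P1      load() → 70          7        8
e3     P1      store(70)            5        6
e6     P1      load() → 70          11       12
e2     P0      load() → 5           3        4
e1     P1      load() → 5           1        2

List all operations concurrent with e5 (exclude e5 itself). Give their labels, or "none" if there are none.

overlap test against e5 [9,10]: concurrent iff the interval meets 9..10
e1 [1,2]: before
e2 [3,4]: before
e3 [5,6]: before
e4 [7,8]: before
e6 [11,12]: after

none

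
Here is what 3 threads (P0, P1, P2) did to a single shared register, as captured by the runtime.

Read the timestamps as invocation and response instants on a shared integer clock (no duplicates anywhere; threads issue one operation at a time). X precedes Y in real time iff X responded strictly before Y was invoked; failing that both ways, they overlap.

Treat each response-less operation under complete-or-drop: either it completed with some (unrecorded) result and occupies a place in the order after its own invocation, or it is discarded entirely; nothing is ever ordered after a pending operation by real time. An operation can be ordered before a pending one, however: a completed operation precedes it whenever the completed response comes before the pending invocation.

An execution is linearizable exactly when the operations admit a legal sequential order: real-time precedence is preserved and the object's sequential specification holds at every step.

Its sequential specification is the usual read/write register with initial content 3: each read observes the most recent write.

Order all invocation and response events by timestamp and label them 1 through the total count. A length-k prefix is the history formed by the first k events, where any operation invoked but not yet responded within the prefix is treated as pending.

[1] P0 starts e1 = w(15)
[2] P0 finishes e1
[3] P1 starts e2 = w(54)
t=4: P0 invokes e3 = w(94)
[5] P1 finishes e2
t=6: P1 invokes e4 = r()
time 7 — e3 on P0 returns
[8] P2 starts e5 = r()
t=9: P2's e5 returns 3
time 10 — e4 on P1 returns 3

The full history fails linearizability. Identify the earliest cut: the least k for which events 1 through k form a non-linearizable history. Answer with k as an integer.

9

one valid order for events 1..8 is e1, e2, e3:
after step 1 (e1 w(15)): value 15
after step 2 (e2 w(54)): value 54
after step 3 (e3 w(94)): value 94
adding event 9 (e5 responds at 9) leaves no legal real-time order
every completion of the 1 pending operation (e4) was checked; none linearizes
e.g. e1, e2, e3, e5 (pending dropped): illegal at step 4, since e5 r() → 3 cannot apply there
e.g. e1, e3, e2, e5 (pending dropped): illegal at step 4, since e5 r() → 3 cannot apply there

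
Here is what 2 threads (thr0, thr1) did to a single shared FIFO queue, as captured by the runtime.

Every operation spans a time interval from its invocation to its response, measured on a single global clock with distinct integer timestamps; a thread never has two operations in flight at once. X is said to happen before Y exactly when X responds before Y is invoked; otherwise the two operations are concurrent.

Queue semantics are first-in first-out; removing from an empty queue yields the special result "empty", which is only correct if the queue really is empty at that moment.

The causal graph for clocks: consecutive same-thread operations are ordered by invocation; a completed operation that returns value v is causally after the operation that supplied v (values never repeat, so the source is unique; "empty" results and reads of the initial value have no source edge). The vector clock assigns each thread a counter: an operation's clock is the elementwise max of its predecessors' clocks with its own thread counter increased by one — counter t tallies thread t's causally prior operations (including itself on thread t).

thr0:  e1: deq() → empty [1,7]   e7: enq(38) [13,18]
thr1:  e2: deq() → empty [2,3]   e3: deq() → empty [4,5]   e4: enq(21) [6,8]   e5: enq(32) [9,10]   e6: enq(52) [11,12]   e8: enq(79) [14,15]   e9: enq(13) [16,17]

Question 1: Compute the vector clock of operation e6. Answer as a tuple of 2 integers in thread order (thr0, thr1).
Answer: (0, 5)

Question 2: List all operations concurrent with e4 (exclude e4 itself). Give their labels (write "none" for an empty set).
Answer: e1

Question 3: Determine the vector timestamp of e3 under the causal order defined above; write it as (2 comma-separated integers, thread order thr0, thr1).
Answer: (0, 2)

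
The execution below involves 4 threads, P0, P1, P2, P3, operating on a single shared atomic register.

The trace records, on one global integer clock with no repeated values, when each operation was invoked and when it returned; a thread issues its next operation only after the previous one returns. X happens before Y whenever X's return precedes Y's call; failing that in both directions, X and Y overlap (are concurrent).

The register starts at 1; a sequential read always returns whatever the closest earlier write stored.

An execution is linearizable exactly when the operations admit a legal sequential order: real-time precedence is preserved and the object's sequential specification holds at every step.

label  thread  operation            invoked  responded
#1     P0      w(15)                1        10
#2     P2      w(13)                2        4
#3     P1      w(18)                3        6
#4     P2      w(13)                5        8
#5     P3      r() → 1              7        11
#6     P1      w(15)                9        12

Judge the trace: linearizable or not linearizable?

the violation lands at event 11, #5's response at time 11: events 1..10 linearize, events 1..11 do not
checked exhaustively: 25 real-time-consistent orders of 5 completed operations, zero legal atomic register replays
no completion choice of the 1 pending operation (#6) rescues it — every subset was tried
take #1, #2, #3, #4, #5 (pending dropped): step 5 already fails, because #5 r() → 1 cannot occur there
take #1, #2, #3, #5, #4 (pending dropped): step 4 already fails, because #5 r() → 1 cannot occur there

not linearizable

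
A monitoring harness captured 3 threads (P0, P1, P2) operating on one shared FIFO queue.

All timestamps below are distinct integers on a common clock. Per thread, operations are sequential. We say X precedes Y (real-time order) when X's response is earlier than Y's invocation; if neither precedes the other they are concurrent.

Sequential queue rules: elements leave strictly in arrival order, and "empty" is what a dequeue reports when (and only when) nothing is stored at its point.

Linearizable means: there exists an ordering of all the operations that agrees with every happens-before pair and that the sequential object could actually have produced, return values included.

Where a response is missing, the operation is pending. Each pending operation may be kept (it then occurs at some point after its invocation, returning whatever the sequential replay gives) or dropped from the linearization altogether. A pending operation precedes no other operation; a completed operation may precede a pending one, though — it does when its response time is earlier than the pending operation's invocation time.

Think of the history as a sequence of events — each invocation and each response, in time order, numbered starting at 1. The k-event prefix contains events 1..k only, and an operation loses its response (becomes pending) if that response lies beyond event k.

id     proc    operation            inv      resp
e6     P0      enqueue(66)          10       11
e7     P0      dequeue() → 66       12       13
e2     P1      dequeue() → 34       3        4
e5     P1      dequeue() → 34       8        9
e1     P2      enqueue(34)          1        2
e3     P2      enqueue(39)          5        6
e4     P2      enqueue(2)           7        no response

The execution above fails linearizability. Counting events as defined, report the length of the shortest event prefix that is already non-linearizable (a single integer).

a valid linearization of events 1..8 exists, for instance e1, e2, e3:
1. e1 enqueue(34), leaving queue <34>
2. e2 dequeue() → 34, leaving queue <>
3. e3 enqueue(39), leaving queue <39>
at event 9 (e5's time-9 response) nothing linearizes any more
every completion of the 1 pending operation (e4) was checked; none linearizes
sample order e1, e2, e3, e5 (pending dropped) stalls at step 4 — e5 dequeue() → 34 has no legal effect

9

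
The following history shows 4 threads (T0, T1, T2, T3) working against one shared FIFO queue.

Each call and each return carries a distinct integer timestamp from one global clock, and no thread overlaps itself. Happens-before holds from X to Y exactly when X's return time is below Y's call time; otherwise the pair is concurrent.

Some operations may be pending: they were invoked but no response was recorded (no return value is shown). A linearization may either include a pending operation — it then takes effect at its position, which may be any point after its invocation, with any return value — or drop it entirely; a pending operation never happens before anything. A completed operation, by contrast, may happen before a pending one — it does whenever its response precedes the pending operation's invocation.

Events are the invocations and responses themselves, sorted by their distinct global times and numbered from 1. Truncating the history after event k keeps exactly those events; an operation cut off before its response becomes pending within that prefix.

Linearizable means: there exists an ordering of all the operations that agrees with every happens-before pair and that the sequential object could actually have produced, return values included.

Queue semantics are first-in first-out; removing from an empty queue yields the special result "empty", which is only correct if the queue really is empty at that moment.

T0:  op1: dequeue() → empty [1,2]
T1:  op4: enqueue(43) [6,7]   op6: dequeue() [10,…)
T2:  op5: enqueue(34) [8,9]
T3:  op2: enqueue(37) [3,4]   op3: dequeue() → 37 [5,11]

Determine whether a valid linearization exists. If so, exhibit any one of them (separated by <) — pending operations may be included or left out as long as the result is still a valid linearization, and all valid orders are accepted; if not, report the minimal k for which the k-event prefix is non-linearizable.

step 1: op1 dequeue() → empty — queue <>
step 2: op2 enqueue(37) — queue <37>
step 3: op3 dequeue() → 37 — queue <>
step 4: op4 enqueue(43) — queue <43>
step 5: op5 enqueue(34) — queue <43,34>

linearizable — witness: op1 < op2 < op3 < op4 < op5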